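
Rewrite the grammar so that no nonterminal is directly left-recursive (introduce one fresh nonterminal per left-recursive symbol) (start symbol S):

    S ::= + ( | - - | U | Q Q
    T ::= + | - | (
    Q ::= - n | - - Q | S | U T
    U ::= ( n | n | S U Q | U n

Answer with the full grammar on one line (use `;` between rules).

Directly left-recursive nonterminal: U.
For U: α = {n}, β = {( n, n, S U Q}. Rewrite as U → β U' and U' → α U' | ε.

S ::= + ( | - - | U | Q Q; T ::= + | - | (; Q ::= - n | - - Q | S | U T; U ::= ( n U' | n U' | S U Q U'; U' ::= n U' | ε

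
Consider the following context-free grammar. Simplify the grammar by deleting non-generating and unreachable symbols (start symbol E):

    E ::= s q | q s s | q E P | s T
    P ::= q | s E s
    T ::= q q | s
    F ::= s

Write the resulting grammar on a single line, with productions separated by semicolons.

E ::= s q | q s s | q E P | s T; P ::= q | s E s; T ::= q q | s

Generating nonterminals: {E, F, P, T}.
Reachable from E after that: {E, P, T}.
Removed useless symbols: {F} and every production mentioning them.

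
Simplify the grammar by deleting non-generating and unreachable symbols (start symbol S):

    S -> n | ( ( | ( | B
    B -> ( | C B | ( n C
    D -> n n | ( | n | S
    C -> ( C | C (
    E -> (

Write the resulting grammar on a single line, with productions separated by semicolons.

Generating nonterminals: {B, D, E, S}.
Reachable from S after that: {B, S}.
Removed useless symbols: {C, D, E} and every production mentioning them.

S -> n | ( ( | ( | B; B -> (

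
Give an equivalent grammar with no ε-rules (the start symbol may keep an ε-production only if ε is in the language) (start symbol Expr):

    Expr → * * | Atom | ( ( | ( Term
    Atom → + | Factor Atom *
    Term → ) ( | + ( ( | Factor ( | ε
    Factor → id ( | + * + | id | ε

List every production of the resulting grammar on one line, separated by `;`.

Expr → * * | Atom | ( ( | ( Term | (; Atom → + | Factor Atom * | Atom *; Term → ) ( | + ( ( | Factor ( | (; Factor → id ( | + * + | id

Nullable set = {Factor, Term}.
ε ∉ L(G), so no ε-production is kept.
For each production, add variants omitting each subset of nullable occurrences: Expr → ( Term gives ( Term | (. Atom → Factor Atom * gives Factor Atom * | Atom *. Term → Factor ( gives Factor ( | (.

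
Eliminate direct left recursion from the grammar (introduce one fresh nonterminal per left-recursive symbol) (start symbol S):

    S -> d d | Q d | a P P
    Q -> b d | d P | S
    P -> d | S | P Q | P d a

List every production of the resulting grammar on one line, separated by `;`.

S -> d d | Q d | a P P; Q -> b d | d P | S; P -> d P' | S P'; P' -> Q P' | d a P' | ε

P is directly left-recursive.
For P: α = {Q, d a}, β = {d, S}. Rewrite as P → β P' and P' → α P' | ε.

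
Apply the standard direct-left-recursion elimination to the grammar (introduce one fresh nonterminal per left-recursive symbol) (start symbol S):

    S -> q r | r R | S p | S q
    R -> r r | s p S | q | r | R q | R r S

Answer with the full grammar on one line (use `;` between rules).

S -> q r S' | r R S'; R -> r r R' | s p S R' | q R' | r R'; S' -> p S' | q S' | ε; R' -> q R' | r S R' | ε

Directly left-recursive nonterminals: S, R.
For S: α = {p, q}, β = {q r, r R}. Rewrite as S → β S' and S' → α S' | ε.
For R: α = {q, r S}, β = {r r, s p S, q, r}. Rewrite as R → β R' and R' → α R' | ε.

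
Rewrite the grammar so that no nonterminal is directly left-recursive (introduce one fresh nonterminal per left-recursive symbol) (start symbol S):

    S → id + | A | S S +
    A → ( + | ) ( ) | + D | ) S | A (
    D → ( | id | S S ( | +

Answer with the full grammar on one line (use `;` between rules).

Left recursion appears on S, A.
For S: α = {S +}, β = {id +, A}. Rewrite as S → β S' and S' → α S' | ε.
For A: α = {(}, β = {( +, ) ( ), + D, ) S}. Rewrite as A → β A' and A' → α A' | ε.

S → id + S' | A S'; A → ( + A' | ) ( ) A' | + D A' | ) S A'; D → ( | id | S S ( | +; S' → S + S' | eps; A' → ( A' | eps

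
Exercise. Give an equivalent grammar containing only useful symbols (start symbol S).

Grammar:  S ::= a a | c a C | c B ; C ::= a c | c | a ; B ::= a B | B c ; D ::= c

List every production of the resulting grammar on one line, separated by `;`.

Generating nonterminals: {C, D, S}.
Reachable from S after that: {C, S}.
Removed useless symbols: {B, D} and every production mentioning them.

S ::= a a | c a C; C ::= a c | c | a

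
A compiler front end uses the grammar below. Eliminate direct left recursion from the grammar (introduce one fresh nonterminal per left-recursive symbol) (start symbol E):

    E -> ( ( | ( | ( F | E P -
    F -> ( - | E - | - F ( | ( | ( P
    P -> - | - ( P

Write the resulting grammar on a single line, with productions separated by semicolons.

E -> ( ( E' | ( E' | ( F E'; F -> ( - | E - | - F ( | ( | ( P; P -> - | - ( P; E' -> P - E' | ε

E is directly left-recursive.
For E: α = {P -}, β = {( (, (, ( F}. Rewrite as E → β E' and E' → α E' | ε.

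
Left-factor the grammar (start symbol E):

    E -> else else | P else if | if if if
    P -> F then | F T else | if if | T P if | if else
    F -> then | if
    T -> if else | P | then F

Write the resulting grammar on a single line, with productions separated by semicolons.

P has alternatives sharing prefix 'F': factor to P → F P' with P' → then | T else.
P has alternatives sharing prefix 'if': factor to P → if P'' with P'' → if | else.

E -> else else | P else if | if if if; P -> T P if | F P' | if P''; F -> then | if; T -> if else | P | then F; P' -> then | T else; P'' -> if | else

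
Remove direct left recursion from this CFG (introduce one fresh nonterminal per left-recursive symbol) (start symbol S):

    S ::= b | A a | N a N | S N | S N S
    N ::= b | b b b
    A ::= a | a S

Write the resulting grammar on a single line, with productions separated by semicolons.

S ::= b S' | A a S' | N a N S'; N ::= b | b b b; A ::= a | a S; S' ::= N S' | N S S' | ε

Left recursion appears on S.
For S: α = {N, N S}, β = {b, A a, N a N}. Rewrite as S → β S' and S' → α S' | ε.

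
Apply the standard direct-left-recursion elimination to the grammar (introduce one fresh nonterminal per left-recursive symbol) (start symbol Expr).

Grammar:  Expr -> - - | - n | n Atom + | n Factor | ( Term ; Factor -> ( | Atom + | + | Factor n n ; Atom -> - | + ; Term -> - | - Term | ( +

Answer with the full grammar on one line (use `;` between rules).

Left recursion appears on Factor.
For Factor: α = {n n}, β = {(, Atom +, +}. Rewrite as Factor → β Factor1 and Factor1 → α Factor1 | ε.

Expr -> - - | - n | n Atom + | n Factor | ( Term; Factor -> ( Factor1 | Atom + Factor1 | + Factor1; Atom -> - | +; Term -> - | - Term | ( +; Factor1 -> n n Factor1 | eps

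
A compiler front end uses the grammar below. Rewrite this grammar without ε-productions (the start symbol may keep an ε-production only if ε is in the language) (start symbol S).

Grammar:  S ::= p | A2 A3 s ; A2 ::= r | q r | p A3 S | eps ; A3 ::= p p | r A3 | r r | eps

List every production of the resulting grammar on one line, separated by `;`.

S ::= p | A2 A3 s | A2 s | A3 s | s; A2 ::= r | q r | p A3 S | p S; A3 ::= p p | r A3 | r | r r

The nullable symbols are {A2, A3}.
ε ∉ L(G), so no ε-production is kept.
Add the nullable-subset variants: S → A2 A3 s gives A2 A3 s | A2 s | A3 s | s. A2 → p A3 S gives p A3 S | p S. A3 → r A3 gives r A3 | r.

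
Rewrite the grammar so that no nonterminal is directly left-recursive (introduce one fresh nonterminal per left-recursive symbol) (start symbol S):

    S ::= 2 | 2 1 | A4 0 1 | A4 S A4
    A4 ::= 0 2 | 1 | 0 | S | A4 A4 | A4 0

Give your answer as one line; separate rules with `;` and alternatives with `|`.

Directly left-recursive nonterminal: A4.
For A4: α = {A4, 0}, β = {0 2, 1, 0, S}. Rewrite as A4 → β A4' and A4' → α A4' | ε.

S ::= 2 | 2 1 | A4 0 1 | A4 S A4; A4 ::= 0 2 A4' | 1 A4' | 0 A4' | S A4'; A4' ::= A4 A4' | 0 A4' | ε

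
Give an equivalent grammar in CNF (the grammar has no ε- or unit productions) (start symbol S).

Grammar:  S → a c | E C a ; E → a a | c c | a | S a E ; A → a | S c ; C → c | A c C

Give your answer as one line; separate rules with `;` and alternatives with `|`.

S → X1 X2 | E Y1; E → X1 X1 | X2 X2 | a | S Y2; A → a | S X2; C → c | A Y3; X1 → a; X2 → c; Y1 → C X1; Y2 → X1 E; Y3 → X2 C

Introduce a nonterminal for each terminal appearing in a rule of length ≥ 2: X1 → a, X2 → c.
Binarize each right-hand side of length ≥ 3 by chaining fresh nonterminals (Y1, Y2, …): affected rules were S → E C X1; E → S X1 E; C → A X2 C.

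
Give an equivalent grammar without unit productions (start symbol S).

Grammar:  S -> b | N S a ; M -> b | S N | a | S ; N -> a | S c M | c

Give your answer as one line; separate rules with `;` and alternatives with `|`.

Unit pairs: M ⇒* {S}.
For every A with A ⇒* B via unit rules, add B's non-unit alternatives to A; then delete every rule of the form X → Y.

S -> b | N S a; M -> b | N S a | S N | a; N -> a | S c M | c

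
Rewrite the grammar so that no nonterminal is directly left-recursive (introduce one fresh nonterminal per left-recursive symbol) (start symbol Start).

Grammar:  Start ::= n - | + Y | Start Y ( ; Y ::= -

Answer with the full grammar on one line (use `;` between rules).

Start is directly left-recursive.
For Start: α = {Y (}, β = {n -, + Y}. Rewrite as Start → β Start1 and Start1 → α Start1 | ε.

Start ::= n - Start1 | + Y Start1; Y ::= -; Start1 ::= Y ( Start1 | eps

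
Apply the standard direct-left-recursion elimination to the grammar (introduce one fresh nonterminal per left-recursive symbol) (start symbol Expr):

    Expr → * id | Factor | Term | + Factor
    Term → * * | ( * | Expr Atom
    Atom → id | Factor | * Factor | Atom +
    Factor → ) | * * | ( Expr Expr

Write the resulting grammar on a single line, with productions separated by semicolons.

Atom is directly left-recursive.
For Atom: α = {+}, β = {id, Factor, * Factor}. Rewrite as Atom → β Atom1 and Atom1 → α Atom1 | ε.

Expr → * id | Factor | Term | + Factor; Term → * * | ( * | Expr Atom; Atom → id Atom1 | Factor Atom1 | * Factor Atom1; Factor → ) | * * | ( Expr Expr; Atom1 → + Atom1 | eps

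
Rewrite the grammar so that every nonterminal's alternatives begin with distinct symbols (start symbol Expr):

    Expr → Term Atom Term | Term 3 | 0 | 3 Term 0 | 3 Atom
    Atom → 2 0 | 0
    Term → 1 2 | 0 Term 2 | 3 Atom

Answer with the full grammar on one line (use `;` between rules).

Expr → 0 | Term Expr1 | 3 Expr2; Atom → 2 0 | 0; Term → 1 2 | 0 Term 2 | 3 Atom; Expr1 → Atom Term | 3; Expr2 → Term 0 | Atom

Expr has alternatives sharing prefix 'Term': factor to Expr → Term Expr1 with Expr1 → Atom Term | 3.
Expr has alternatives sharing prefix '3': factor to Expr → 3 Expr2 with Expr2 → Term 0 | Atom.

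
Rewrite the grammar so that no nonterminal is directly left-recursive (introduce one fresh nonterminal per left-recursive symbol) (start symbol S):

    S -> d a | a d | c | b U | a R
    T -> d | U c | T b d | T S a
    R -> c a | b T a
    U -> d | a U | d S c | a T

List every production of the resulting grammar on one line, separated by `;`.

S -> d a | a d | c | b U | a R; T -> d T' | U c T'; R -> c a | b T a; U -> d | a U | d S c | a T; T' -> b d T' | S a T' | ε

T is directly left-recursive.
For T: α = {b d, S a}, β = {d, U c}. Rewrite as T → β T' and T' → α T' | ε.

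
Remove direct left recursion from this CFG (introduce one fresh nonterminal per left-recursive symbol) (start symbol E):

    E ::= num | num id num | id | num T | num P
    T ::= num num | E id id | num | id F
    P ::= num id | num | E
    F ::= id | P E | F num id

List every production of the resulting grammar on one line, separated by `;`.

Left recursion appears on F.
For F: α = {num id}, β = {id, P E}. Rewrite as F → β F' and F' → α F' | ε.

E ::= num | num id num | id | num T | num P; T ::= num num | E id id | num | id F; P ::= num id | num | E; F ::= id F' | P E F'; F' ::= num id F' | ε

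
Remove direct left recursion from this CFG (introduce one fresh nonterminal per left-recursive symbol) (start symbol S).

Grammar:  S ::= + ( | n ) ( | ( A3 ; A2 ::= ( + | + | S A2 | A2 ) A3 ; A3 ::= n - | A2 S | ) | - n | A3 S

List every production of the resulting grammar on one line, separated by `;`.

S ::= + ( | n ) ( | ( A3; A2 ::= ( + A2' | + A2' | S A2 A2'; A3 ::= n - A3' | A2 S A3' | ) A3' | - n A3'; A2' ::= ) A3 A2' | eps; A3' ::= S A3' | eps

A2, A3 are directly left-recursive.
For A2: α = {) A3}, β = {( +, +, S A2}. Rewrite as A2 → β A2' and A2' → α A2' | ε.
For A3: α = {S}, β = {n -, A2 S, ), - n}. Rewrite as A3 → β A3' and A3' → α A3' | ε.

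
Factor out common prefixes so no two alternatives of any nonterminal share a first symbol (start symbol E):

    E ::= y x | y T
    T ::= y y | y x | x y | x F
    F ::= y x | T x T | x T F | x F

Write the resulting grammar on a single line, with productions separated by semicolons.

E ::= y E'; T ::= y T' | x T''; F ::= y x | T x T | x F'; E' ::= x | T; T' ::= y | x; T'' ::= y | F; F' ::= T F | F

E has alternatives sharing prefix 'y': factor to E → y E' with E' → x | T.
T has alternatives sharing prefix 'y': factor to T → y T' with T' → y | x.
T has alternatives sharing prefix 'x': factor to T → x T'' with T'' → y | F.
F has alternatives sharing prefix 'x': factor to F → x F' with F' → T F | F.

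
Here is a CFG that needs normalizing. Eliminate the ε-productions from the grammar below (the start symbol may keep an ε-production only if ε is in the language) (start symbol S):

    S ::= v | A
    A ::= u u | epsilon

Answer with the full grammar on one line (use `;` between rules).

Nullable set = {A, S}.
ε ∈ L(G) since S is nullable, so keep S → ε.

S ::= v | A | epsilon; A ::= u u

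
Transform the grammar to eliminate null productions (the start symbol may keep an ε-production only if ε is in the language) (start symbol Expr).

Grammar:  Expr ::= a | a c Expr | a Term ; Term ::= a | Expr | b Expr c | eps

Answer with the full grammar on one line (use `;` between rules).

Expr ::= a | a c Expr | a Term; Term ::= a | Expr | b Expr c

Nullable nonterminals: {Term}.
ε ∉ L(G), so no ε-production is kept.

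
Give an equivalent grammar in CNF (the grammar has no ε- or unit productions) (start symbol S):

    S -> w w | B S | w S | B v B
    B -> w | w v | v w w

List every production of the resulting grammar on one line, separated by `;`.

S -> X1 X1 | B S | X1 S | B Y1; B -> w | X1 X2 | X2 Y2; X1 -> w; X2 -> v; Y1 -> X2 B; Y2 -> X1 X1

Introduce a nonterminal for each terminal appearing in a rule of length ≥ 2: X1 → w, X2 → v.
Binarize each right-hand side of length ≥ 3 by chaining fresh nonterminals (Y1, Y2, …): affected rules were S → B X2 B; B → X2 X1 X1.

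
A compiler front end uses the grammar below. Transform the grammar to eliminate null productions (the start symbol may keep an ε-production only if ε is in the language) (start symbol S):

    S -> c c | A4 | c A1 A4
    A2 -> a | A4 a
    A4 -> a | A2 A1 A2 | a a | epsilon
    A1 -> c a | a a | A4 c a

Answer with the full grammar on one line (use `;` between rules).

The nullable symbols are {A4, S}.
ε ∈ L(G) since S is nullable, so keep S → ε.
Expand every rule over subsets of its nullable positions: S → c A1 A4 gives c A1 A4 | c A1.

S -> c c | A4 | c A1 A4 | c A1 | ε; A2 -> a | A4 a; A4 -> a | A2 A1 A2 | a a; A1 -> c a | a a | A4 c a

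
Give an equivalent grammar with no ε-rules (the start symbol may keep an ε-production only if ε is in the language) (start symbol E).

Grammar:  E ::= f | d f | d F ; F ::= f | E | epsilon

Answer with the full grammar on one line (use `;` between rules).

Nullable nonterminals: {F}.
ε ∉ L(G), so no ε-production is kept.
For each production, add variants omitting each subset of nullable occurrences: E → d F gives d F | d.

E ::= f | d f | d F | d; F ::= f | E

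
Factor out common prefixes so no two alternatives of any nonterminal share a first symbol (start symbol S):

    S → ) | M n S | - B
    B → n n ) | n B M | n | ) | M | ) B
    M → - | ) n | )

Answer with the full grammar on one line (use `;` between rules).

B has alternatives sharing prefix 'n': factor to B → n B' with B' → n ) | B M | ε.
B has alternatives sharing prefix ')': factor to B → ) B'' with B'' → ε | B.
M has alternatives sharing prefix ')': factor to M → ) M' with M' → n | ε.

S → ) | M n S | - B; B → M | n B' | ) B''; M → - | ) M'; B' → n ) | B M | ε; B'' → ε | B; M' → n | ε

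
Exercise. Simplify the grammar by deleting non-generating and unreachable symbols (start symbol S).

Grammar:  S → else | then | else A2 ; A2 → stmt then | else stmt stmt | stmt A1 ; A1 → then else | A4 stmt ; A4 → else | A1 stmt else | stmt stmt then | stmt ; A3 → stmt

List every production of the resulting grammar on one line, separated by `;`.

S → else | then | else A2; A2 → stmt then | else stmt stmt | stmt A1; A1 → then else | A4 stmt; A4 → else | A1 stmt else | stmt stmt then | stmt

Generating nonterminals: {A1, A2, A3, A4, S}.
Reachable from S after that: {A1, A2, A4, S}.
Removed useless symbols: {A3} and every production mentioning them.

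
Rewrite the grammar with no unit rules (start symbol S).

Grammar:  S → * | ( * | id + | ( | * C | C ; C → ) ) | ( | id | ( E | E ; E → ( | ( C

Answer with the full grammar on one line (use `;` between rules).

Unit pairs: C ⇒* {E}; S ⇒* {C, E}.
Replace each nonterminal's rules with the union of the non-unit rules of every nonterminal it unit-derives.

S → ( | ( C | ) ) | id | ( E | * | ( * | id + | * C; C → ( | ( C | ) ) | id | ( E; E → ( | ( C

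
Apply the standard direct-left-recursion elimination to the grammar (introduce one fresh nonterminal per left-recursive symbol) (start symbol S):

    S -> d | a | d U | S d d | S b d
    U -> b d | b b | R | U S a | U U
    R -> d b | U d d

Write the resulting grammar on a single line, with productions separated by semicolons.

S -> d S' | a S' | d U S'; U -> b d U' | b b U' | R U'; R -> d b | U d d; S' -> d d S' | b d S' | ε; U' -> S a U' | U U' | ε

Directly left-recursive nonterminals: S, U.
For S: α = {d d, b d}, β = {d, a, d U}. Rewrite as S → β S' and S' → α S' | ε.
For U: α = {S a, U}, β = {b d, b b, R}. Rewrite as U → β U' and U' → α U' | ε.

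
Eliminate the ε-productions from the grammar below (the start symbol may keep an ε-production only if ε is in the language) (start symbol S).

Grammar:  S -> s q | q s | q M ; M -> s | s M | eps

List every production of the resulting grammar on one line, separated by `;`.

S -> s q | q s | q M | q; M -> s | s M

Nullable nonterminals: {M}.
ε ∉ L(G), so no ε-production is kept.
Expand every rule over subsets of its nullable positions: S → q M gives q M | q.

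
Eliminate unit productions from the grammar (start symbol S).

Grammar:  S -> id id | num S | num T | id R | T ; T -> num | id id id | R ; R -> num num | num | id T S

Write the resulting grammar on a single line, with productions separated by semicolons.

S -> id id | num S | num T | id R | num num | num | id T S | id id id; T -> num num | num | id T S | id id id; R -> num num | num | id T S

Unit pairs: S ⇒* {R, T}; T ⇒* {R}.
For every A with A ⇒* B via unit rules, add B's non-unit alternatives to A; then delete every rule of the form X → Y.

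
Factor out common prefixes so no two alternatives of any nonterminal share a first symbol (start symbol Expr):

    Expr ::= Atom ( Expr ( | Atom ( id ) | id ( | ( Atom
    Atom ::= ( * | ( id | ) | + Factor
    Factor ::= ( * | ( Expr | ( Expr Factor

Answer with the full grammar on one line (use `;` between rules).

Expr has alternatives sharing prefix 'Atom (': factor to Expr → Atom ( Expr1 with Expr1 → Expr ( | id ).
Atom has alternatives sharing prefix '(': factor to Atom → ( Atom1 with Atom1 → * | id.
Factor has alternatives sharing prefix '(': factor to Factor → ( Factor1 with Factor1 → * | Expr | Expr Factor.
Factor1 has alternatives sharing prefix 'Expr': factor to Factor1 → Expr Factor11 with Factor11 → ε | Factor.

Expr ::= id ( | ( Atom | Atom ( Expr1; Atom ::= ) | + Factor | ( Atom1; Factor ::= ( Factor1; Expr1 ::= Expr ( | id ); Atom1 ::= * | id; Factor1 ::= * | Expr Factor11; Factor11 ::= ε | Factor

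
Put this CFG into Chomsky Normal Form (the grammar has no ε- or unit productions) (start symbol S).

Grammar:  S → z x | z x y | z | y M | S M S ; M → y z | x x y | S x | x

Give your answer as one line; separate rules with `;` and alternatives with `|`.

Introduce a nonterminal for each terminal appearing in a rule of length ≥ 2: X1 → z, X2 → x, X3 → y.
Binarize each right-hand side of length ≥ 3 by chaining fresh nonterminals (Y1, Y2, …): affected rules were S → X1 X2 X3; S → S M S; M → X2 X2 X3.

S → X1 X2 | X1 Y1 | z | X3 M | S Y2; M → X3 X1 | X2 Y3 | S X2 | x; X1 → z; X2 → x; X3 → y; Y1 → X2 X3; Y2 → M S; Y3 → X2 X3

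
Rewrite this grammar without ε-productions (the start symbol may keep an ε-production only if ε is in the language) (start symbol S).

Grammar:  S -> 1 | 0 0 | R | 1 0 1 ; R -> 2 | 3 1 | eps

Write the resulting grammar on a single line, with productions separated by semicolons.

S -> 1 | 0 0 | R | 1 0 1 | ε; R -> 2 | 3 1

Nullable set = {R, S}.
ε ∈ L(G) since S is nullable, so keep S → ε.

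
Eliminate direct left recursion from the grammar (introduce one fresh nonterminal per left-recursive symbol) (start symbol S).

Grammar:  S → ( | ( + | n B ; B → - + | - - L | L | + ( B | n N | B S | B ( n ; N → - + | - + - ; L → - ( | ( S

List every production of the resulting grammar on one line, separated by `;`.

S → ( | ( + | n B; B → - + B' | - - L B' | L B' | + ( B B' | n N B'; N → - + | - + -; L → - ( | ( S; B' → S B' | ( n B' | ε

Left recursion appears on B.
For B: α = {S, ( n}, β = {- +, - - L, L, + ( B, n N}. Rewrite as B → β B' and B' → α B' | ε.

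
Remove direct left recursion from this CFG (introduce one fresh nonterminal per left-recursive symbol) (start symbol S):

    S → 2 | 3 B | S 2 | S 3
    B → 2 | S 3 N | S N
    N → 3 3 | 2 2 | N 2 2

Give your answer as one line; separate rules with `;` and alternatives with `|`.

Left recursion appears on S, N.
For S: α = {2, 3}, β = {2, 3 B}. Rewrite as S → β S' and S' → α S' | ε.
For N: α = {2 2}, β = {3 3, 2 2}. Rewrite as N → β N' and N' → α N' | ε.

S → 2 S' | 3 B S'; B → 2 | S 3 N | S N; N → 3 3 N' | 2 2 N'; S' → 2 S' | 3 S' | ε; N' → 2 2 N' | ε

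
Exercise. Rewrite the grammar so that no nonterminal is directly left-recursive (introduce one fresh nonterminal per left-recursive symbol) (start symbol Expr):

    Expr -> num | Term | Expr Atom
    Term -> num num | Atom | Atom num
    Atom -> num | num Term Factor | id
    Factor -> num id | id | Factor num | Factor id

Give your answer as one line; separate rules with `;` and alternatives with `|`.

Expr, Factor are directly left-recursive.
For Expr: α = {Atom}, β = {num, Term}. Rewrite as Expr → β Expr1 and Expr1 → α Expr1 | ε.
For Factor: α = {num, id}, β = {num id, id}. Rewrite as Factor → β Factor1 and Factor1 → α Factor1 | ε.

Expr -> num Expr1 | Term Expr1; Term -> num num | Atom | Atom num; Atom -> num | num Term Factor | id; Factor -> num id Factor1 | id Factor1; Expr1 -> Atom Expr1 | ε; Factor1 -> num Factor1 | id Factor1 | ε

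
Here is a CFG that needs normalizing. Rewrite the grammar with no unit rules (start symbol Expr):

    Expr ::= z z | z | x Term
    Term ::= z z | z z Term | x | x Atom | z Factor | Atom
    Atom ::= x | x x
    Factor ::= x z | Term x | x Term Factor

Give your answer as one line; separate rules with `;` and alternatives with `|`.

Expr ::= z z | z | x Term; Term ::= z z | z z Term | x | x Atom | z Factor | x x; Atom ::= x | x x; Factor ::= x z | Term x | x Term Factor

Unit pairs: Term ⇒* {Atom}.
Replace each nonterminal's rules with the union of the non-unit rules of every nonterminal it unit-derives.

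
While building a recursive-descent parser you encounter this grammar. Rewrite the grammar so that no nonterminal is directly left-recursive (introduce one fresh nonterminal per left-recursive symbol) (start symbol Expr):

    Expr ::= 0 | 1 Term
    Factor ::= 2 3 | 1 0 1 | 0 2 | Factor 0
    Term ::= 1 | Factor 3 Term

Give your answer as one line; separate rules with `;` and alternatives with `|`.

Expr ::= 0 | 1 Term; Factor ::= 2 3 Factor1 | 1 0 1 Factor1 | 0 2 Factor1; Term ::= 1 | Factor 3 Term; Factor1 ::= 0 Factor1 | ε

Factor is directly left-recursive.
For Factor: α = {0}, β = {2 3, 1 0 1, 0 2}. Rewrite as Factor → β Factor1 and Factor1 → α Factor1 | ε.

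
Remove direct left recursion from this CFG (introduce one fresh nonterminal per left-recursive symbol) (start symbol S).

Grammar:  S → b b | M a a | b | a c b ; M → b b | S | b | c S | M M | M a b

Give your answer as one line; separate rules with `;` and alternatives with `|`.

S → b b | M a a | b | a c b; M → b b M' | S M' | b M' | c S M'; M' → M M' | a b M' | ε

Directly left-recursive nonterminal: M.
For M: α = {M, a b}, β = {b b, S, b, c S}. Rewrite as M → β M' and M' → α M' | ε.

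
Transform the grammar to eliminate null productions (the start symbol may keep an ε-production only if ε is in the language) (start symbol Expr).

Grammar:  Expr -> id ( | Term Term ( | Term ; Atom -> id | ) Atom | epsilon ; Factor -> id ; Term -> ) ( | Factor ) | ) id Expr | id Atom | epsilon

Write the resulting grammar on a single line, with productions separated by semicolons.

Nullable nonterminals: {Atom, Expr, Term}.
ε ∈ L(G) since Expr is nullable, so keep Expr → ε.
Add the nullable-subset variants: Expr → Term Term ( gives Term Term ( | Term ( | (. Atom → ) Atom gives ) Atom | ). Term → ) id Expr gives ) id Expr | ) id. Term → id Atom gives id Atom | id.

Expr -> id ( | Term Term ( | Term ( | ( | Term | epsilon; Atom -> id | ) Atom | ); Factor -> id; Term -> ) ( | Factor ) | ) id Expr | ) id | id Atom | id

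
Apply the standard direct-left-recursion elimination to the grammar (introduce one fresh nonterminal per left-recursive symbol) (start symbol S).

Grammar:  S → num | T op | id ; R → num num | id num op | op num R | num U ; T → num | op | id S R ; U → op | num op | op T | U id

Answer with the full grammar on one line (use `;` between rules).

Directly left-recursive nonterminal: U.
For U: α = {id}, β = {op, num op, op T}. Rewrite as U → β U' and U' → α U' | ε.

S → num | T op | id; R → num num | id num op | op num R | num U; T → num | op | id S R; U → op U' | num op U' | op T U'; U' → id U' | eps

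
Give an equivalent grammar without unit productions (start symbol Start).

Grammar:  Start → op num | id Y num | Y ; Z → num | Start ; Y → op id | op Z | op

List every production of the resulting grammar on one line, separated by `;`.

Unit pairs: Start ⇒* {Y}; Z ⇒* {Start, Y}.
For every A with A ⇒* B via unit rules, add B's non-unit alternatives to A; then delete every rule of the form X → Y.

Start → op num | id Y num | op id | op Z | op; Z → num | op num | id Y num | op id | op Z | op; Y → op id | op Z | op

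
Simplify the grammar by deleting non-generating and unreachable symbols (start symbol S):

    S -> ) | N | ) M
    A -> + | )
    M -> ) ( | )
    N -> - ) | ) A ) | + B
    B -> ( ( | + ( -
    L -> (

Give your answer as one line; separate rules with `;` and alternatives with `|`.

S -> ) | N | ) M; A -> + | ); M -> ) ( | ); N -> - ) | ) A ) | + B; B -> ( ( | + ( -

Generating nonterminals: {A, B, L, M, N, S}.
Reachable from S after that: {A, B, M, N, S}.
Removed useless symbols: {L} and every production mentioning them.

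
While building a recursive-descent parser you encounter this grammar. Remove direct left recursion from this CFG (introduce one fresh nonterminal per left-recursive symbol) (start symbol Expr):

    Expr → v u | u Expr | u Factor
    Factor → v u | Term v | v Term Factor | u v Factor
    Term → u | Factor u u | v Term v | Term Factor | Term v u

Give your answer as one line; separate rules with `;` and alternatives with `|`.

Expr → v u | u Expr | u Factor; Factor → v u | Term v | v Term Factor | u v Factor; Term → u Term1 | Factor u u Term1 | v Term v Term1; Term1 → Factor Term1 | v u Term1 | ε

Directly left-recursive nonterminal: Term.
For Term: α = {Factor, v u}, β = {u, Factor u u, v Term v}. Rewrite as Term → β Term1 and Term1 → α Term1 | ε.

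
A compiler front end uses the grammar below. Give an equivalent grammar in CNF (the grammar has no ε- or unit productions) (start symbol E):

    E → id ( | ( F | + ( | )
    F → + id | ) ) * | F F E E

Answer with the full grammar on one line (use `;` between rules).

E → X1 X2 | X2 F | X3 X2 | ); F → X3 X1 | X4 Y1 | F Y2; X1 → id; X2 → (; X3 → +; X4 → ); X5 → *; Y1 → X4 X5; Y2 → F Y3; Y3 → E E

Introduce a nonterminal for each terminal appearing in a rule of length ≥ 2: X1 → id, X2 → (, X3 → +, X4 → ), X5 → *.
Binarize each right-hand side of length ≥ 3 by chaining fresh nonterminals (Y1, Y2, …): affected rules were F → X4 X4 X5; F → F F E E.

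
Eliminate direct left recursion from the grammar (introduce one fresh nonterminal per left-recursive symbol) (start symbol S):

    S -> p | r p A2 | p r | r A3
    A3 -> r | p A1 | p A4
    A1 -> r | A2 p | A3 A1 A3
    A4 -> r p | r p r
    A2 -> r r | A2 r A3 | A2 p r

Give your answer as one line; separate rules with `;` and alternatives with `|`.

A2 is directly left-recursive.
For A2: α = {r A3, p r}, β = {r r}. Rewrite as A2 → β A2' and A2' → α A2' | ε.

S -> p | r p A2 | p r | r A3; A3 -> r | p A1 | p A4; A1 -> r | A2 p | A3 A1 A3; A4 -> r p | r p r; A2 -> r r A2'; A2' -> r A3 A2' | p r A2' | ε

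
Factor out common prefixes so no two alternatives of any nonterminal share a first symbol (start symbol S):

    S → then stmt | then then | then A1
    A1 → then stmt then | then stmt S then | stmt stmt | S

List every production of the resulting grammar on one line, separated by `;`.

S → then S'; A1 → stmt stmt | S | then stmt A1'; S' → stmt | then | A1; A1' → then | S then

S has alternatives sharing prefix 'then': factor to S → then S' with S' → stmt | then | A1.
A1 has alternatives sharing prefix 'then stmt': factor to A1 → then stmt A1' with A1' → then | S then.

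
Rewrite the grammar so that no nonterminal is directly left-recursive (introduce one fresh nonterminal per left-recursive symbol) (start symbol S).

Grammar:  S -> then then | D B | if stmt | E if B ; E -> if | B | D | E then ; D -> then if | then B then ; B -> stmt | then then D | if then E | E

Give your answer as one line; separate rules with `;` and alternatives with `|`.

E is directly left-recursive.
For E: α = {then}, β = {if, B, D}. Rewrite as E → β E' and E' → α E' | ε.

S -> then then | D B | if stmt | E if B; E -> if E' | B E' | D E'; D -> then if | then B then; B -> stmt | then then D | if then E | E; E' -> then E' | ε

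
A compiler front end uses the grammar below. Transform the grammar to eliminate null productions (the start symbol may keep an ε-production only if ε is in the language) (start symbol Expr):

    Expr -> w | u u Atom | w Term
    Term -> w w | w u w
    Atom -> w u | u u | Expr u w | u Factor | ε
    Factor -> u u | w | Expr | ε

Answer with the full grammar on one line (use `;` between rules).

Expr -> w | u u Atom | u u | w Term; Term -> w w | w u w; Atom -> w u | u u | Expr u w | u Factor | u; Factor -> u u | w | Expr

Nullable nonterminals: {Atom, Factor}.
ε ∉ L(G), so no ε-production is kept.
Expand every rule over subsets of its nullable positions: Expr → u u Atom gives u u Atom | u u. Atom → u Factor gives u Factor | u.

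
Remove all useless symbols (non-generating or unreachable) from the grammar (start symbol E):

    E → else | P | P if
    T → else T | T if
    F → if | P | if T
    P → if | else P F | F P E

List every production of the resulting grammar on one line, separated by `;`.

Generating nonterminals: {E, F, P}.
Reachable from E after that: {E, F, P}.
Removed useless symbols: {T} and every production mentioning them.

E → else | P | P if; F → if | P; P → if | else P F | F P E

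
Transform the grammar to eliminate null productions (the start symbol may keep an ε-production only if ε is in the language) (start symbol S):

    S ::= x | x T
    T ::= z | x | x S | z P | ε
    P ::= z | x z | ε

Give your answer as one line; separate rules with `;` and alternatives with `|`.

S ::= x | x T; T ::= z | x | x S | z P; P ::= z | x z

Nullable nonterminals: {P, T}.
ε ∉ L(G), so no ε-production is kept.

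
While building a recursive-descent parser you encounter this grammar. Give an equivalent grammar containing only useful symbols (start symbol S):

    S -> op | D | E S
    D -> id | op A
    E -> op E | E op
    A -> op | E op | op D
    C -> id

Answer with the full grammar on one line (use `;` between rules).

S -> op | D; D -> id | op A; A -> op | op D

Generating nonterminals: {A, C, D, S}.
Reachable from S after that: {A, D, S}.
Removed useless symbols: {C, E} and every production mentioning them.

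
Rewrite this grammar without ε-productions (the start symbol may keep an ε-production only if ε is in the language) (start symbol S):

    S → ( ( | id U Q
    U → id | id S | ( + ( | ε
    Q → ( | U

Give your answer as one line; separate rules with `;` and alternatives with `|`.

Nullable nonterminals: {Q, U}.
ε ∉ L(G), so no ε-production is kept.
Add the nullable-subset variants: S → id U Q gives id U Q | id U | id Q | id.

S → ( ( | id U Q | id U | id Q | id; U → id | id S | ( + (; Q → ( | U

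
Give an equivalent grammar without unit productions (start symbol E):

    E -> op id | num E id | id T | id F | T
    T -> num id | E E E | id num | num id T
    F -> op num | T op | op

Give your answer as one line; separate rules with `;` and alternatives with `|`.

Unit pairs: E ⇒* {T}.
For each unit pair (A, B), copy every non-unit production of B to A, then drop all unit productions.

E -> op id | num E id | id T | id F | num id | E E E | id num | num id T; T -> num id | E E E | id num | num id T; F -> op num | T op | op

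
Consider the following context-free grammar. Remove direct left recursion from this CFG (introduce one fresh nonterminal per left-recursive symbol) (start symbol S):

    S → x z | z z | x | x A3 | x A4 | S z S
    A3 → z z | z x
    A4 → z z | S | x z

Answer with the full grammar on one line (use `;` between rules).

S → x z S' | z z S' | x S' | x A3 S' | x A4 S'; A3 → z z | z x; A4 → z z | S | x z; S' → z S S' | ε

Left recursion appears on S.
For S: α = {z S}, β = {x z, z z, x, x A3, x A4}. Rewrite as S → β S' and S' → α S' | ε.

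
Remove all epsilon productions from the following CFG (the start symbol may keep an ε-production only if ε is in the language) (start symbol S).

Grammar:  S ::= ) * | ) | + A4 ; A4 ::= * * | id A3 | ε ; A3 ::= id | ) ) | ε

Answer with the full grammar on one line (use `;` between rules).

Nullable set = {A3, A4}.
ε ∉ L(G), so no ε-production is kept.
For each production, add variants omitting each subset of nullable occurrences: S → + A4 gives + A4 | +. A4 → id A3 gives id A3 | id.

S ::= ) * | ) | + A4 | +; A4 ::= * * | id A3 | id; A3 ::= id | ) )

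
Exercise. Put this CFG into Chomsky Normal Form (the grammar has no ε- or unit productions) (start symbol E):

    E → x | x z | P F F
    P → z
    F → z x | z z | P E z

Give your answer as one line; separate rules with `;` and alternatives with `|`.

E → x | X1 X2 | P Y1; P → z; F → X2 X1 | X2 X2 | P Y2; X1 → x; X2 → z; Y1 → F F; Y2 → E X2

Introduce a nonterminal for each terminal appearing in a rule of length ≥ 2: X1 → x, X2 → z.
Binarize each right-hand side of length ≥ 3 by chaining fresh nonterminals (Y1, Y2, …): affected rules were E → P F F; F → P E X2.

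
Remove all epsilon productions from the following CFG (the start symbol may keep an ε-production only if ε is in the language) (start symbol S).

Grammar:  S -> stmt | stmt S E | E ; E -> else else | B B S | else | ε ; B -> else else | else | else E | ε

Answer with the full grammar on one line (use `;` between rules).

Nullable set = {B, E, S}.
ε ∈ L(G) since S is nullable, so keep S → ε.
Expand every rule over subsets of its nullable positions: S → stmt S E gives stmt S E | stmt S | stmt E. E → B B S gives B B S | B B | B S | B | S.

S -> stmt | stmt S E | stmt S | stmt E | E | ε; E -> else else | B B S | B B | B S | B | S | else; B -> else else | else | else E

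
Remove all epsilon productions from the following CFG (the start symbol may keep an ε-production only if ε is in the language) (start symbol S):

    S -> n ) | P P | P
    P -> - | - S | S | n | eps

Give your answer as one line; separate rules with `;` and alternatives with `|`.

Nullable nonterminals: {P, S}.
ε ∈ L(G) since S is nullable, so keep S → ε.
Expand every rule over subsets of its nullable positions: S → P P gives P P | P.

S -> n ) | P P | P | eps; P -> - | - S | S | n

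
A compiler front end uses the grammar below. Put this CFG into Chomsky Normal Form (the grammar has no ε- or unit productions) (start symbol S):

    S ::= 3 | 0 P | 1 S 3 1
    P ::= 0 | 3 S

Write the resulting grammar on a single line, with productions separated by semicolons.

S ::= 3 | X1 P | X2 Y1; P ::= 0 | X3 S; X1 ::= 0; X2 ::= 1; X3 ::= 3; Y1 ::= S Y2; Y2 ::= X3 X2

Introduce a nonterminal for each terminal appearing in a rule of length ≥ 2: X1 → 0, X2 → 1, X3 → 3.
Binarize each right-hand side of length ≥ 3 by chaining fresh nonterminals (Y1, Y2, …): affected rules were S → X2 S X3 X2.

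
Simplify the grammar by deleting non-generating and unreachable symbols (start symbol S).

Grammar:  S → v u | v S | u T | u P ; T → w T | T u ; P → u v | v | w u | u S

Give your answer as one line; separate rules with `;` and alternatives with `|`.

S → v u | v S | u P; P → u v | v | w u | u S

Generating nonterminals: {P, S}.
Reachable from S after that: {P, S}.
Removed useless symbols: {T} and every production mentioning them.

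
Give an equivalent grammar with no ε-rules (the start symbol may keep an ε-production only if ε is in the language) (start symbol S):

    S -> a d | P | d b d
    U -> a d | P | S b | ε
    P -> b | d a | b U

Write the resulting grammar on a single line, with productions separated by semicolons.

Nullable nonterminals: {U}.
ε ∉ L(G), so no ε-production is kept.

S -> a d | P | d b d; U -> a d | P | S b; P -> b | d a | b U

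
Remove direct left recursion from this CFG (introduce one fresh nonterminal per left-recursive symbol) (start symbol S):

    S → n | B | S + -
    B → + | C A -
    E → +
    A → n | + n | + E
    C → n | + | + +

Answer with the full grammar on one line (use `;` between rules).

Directly left-recursive nonterminal: S.
For S: α = {+ -}, β = {n, B}. Rewrite as S → β S' and S' → α S' | ε.

S → n S' | B S'; B → + | C A -; E → +; A → n | + n | + E; C → n | + | + +; S' → + - S' | ε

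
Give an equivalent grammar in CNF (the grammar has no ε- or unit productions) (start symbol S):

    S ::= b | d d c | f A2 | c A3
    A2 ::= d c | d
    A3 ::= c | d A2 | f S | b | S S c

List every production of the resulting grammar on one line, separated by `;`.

Introduce a nonterminal for each terminal appearing in a rule of length ≥ 2: X1 → d, X2 → c, X3 → f.
Binarize each right-hand side of length ≥ 3 by chaining fresh nonterminals (Y1, Y2, …): affected rules were S → X1 X1 X2; A3 → S S X2.

S ::= b | X1 Y1 | X3 A2 | X2 A3; A2 ::= X1 X2 | d; A3 ::= c | X1 A2 | X3 S | b | S Y2; X1 ::= d; X2 ::= c; X3 ::= f; Y1 ::= X1 X2; Y2 ::= S X2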